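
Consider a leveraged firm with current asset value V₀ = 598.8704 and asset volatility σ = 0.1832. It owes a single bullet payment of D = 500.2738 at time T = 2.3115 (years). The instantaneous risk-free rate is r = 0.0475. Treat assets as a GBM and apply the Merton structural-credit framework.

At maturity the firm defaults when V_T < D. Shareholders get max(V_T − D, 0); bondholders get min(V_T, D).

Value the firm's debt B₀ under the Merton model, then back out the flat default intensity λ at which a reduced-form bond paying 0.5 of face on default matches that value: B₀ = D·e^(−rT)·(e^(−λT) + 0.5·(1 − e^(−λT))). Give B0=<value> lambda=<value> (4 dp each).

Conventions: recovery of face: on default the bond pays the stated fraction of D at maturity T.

Equity is a call on the firm's assets struck at D = 500.2738:
d₁ = [ln(V₀/D) + (r + σ²/2)T] / (σ√T)
   = [ln(598.8704/500.2738) + (0.0475 + 0.5·0.1832²)·2.3115] / (0.1832·√2.3115)
   = [0.179890 + 0.148586] / 0.278530 = 1.179317
d₂ = d₁ − σ√T = 1.179317 − 0.278530 = 0.900787
N(d₁) = 0.880864,  N(d₂) = 0.816149,  e^(−rT) = 0.896017
E₀ = V₀·N(d₁) − D·e^(−rT)·N(d₂)
   = 598.8704·0.880864 − 500.2738·0.896017·0.816149 = 161.681540
B₀ = V₀ − E₀ = 598.8704 − 161.681540 = 437.188860
e^(−λT) = (B₀·e^(rT)/D − 0.5)/(1 − 0.5) = (437.1889·1.116051/500.2738 − 0.5)/0.5 = 0.95063166
λ = −ln(0.95063166)/2.3115 = 0.021903

B0=437.1889 lambda=0.0219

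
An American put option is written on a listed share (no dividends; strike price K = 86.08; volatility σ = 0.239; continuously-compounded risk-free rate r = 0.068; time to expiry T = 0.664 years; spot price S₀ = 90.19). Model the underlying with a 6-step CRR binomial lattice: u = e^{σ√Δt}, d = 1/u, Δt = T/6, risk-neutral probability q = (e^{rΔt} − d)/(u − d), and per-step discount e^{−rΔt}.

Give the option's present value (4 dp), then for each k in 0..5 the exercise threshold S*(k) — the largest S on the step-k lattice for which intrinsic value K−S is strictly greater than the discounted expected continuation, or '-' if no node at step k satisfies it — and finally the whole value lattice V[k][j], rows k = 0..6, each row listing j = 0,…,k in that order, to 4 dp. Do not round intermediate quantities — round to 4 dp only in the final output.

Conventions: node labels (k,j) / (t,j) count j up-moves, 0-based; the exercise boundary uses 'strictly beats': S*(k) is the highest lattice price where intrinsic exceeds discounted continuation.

price = 3.7814
boundary = - - - 71.0509 65.6206 71.0509
tree:
3.7814
6.2193 1.6525
9.8798 3.0306 0.4422
15.0291 5.4105 0.9431 0.0000
20.4594 9.2930 2.0114 0.0000 0.0000
25.4747 15.0291 4.2899 0.0000 0.0000 0.0000
30.1067 20.4594 9.1494 0.0000 0.0000 0.0000 0.0000

Δt=0.11067  u=1.08275  d=0.92357  q=0.52759  discount=0.99250
step 6 (expiry): payoffs max(K−S,0) = 30.1067 20.4594 9.1494 0.0000 0.0000 0.0000 0.0000
step 5: (k=5,j=0): S=60.6053, K−S=25.4747, hold=24.8293 ⇒ V=25.4747 exercise | (k=5,j=1): S=71.0509, K−S=15.0291, hold=14.3837 ⇒ V=15.0291 exercise | (k=5,j=2): S=83.2969, K−S=2.7831, hold=4.2899 ⇒ V=4.2899 continue | (k=5,j=3): S=97.6535, K−S=0.0000, hold=0.0000 ⇒ V=0.0000 continue | (k=5,j=4): S=114.4846, K−S=0.0000, hold=0.0000 ⇒ V=0.0000 continue | (k=5,j=5): S=134.2165, K−S=0.0000, hold=0.0000 ⇒ V=0.0000 continue  boundary S*=71.0509
step 4: (k=4,j=0): S=65.6206, K−S=20.4594, hold=19.8140 ⇒ V=20.4594 exercise | (k=4,j=1): S=76.9306, K−S=9.1494, hold=9.2930 ⇒ V=9.2930 continue | (k=4,j=2): S=90.1900, K−S=0.0000, hold=2.0114 ⇒ V=2.0114 continue | (k=4,j=3): S=105.7347, K−S=0.0000, hold=0.0000 ⇒ V=0.0000 continue | (k=4,j=4): S=123.9586, K−S=0.0000, hold=0.0000 ⇒ V=0.0000 continue  boundary S*=65.6206
step 3: (k=3,j=0): S=71.0509, K−S=15.0291, hold=14.4589 ⇒ V=15.0291 exercise | (k=3,j=1): S=83.2969, K−S=2.7831, hold=5.4105 ⇒ V=5.4105 continue | (k=3,j=2): S=97.6535, K−S=0.0000, hold=0.9431 ⇒ V=0.9431 continue | (k=3,j=3): S=114.4846, K−S=0.0000, hold=0.0000 ⇒ V=0.0000 continue  boundary S*=71.0509
step 2: (k=2,j=0): S=76.9306, K−S=9.1494, hold=9.8798 ⇒ V=9.8798 continue | (k=2,j=1): S=90.1900, K−S=0.0000, hold=3.0306 ⇒ V=3.0306 continue | (k=2,j=2): S=105.7347, K−S=0.0000, hold=0.4422 ⇒ V=0.4422 continue  boundary S*=-
step 1: (k=1,j=0): S=83.2969, K−S=2.7831, hold=6.2193 ⇒ V=6.2193 continue | (k=1,j=1): S=97.6535, K−S=0.0000, hold=1.6525 ⇒ V=1.6525 continue  boundary S*=-
step 0: (k=0,j=0): S=90.1900, K−S=0.0000, hold=3.7814 ⇒ V=3.7814 continue  boundary S*=-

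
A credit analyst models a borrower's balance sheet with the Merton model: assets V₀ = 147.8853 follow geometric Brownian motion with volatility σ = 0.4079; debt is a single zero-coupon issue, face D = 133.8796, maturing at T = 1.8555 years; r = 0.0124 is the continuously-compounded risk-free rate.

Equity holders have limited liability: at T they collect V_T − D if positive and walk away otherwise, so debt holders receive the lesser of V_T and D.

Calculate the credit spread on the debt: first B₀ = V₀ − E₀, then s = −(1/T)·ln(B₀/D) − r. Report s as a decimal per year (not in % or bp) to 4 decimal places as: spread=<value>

Apply the equity-as-call identities (strike 133.8796, horizon 1.8555 years):
d₁ = [ln(V₀/D) + (r + σ²/2)T] / (σ√T)
   = [ln(147.8853/133.8796) + (0.0124 + 0.5·0.4079²)·1.8555] / (0.4079·√1.8555)
   = [0.099496 + 0.177369] / 0.555628 = 0.498293
d₂ = d₁ − σ√T = 0.498293 − 0.555628 = -0.057335
N(d₁) = 0.690861,  N(d₂) = 0.477139,  e^(−rT) = 0.977254
E₀ = V₀·N(d₁) − D·e^(−rT)·N(d₂)
   = 147.8853·0.690861 − 133.8796·0.977254·0.477139 = 39.741989
B₀ = V₀ − E₀ = 147.8853 − 39.741989 = 108.143311
spread = −(1/T)·ln(B₀/D) − r = −(1/1.8555)·ln(108.143311/133.8796) − 0.0124 = 0.10265448

spread=0.1027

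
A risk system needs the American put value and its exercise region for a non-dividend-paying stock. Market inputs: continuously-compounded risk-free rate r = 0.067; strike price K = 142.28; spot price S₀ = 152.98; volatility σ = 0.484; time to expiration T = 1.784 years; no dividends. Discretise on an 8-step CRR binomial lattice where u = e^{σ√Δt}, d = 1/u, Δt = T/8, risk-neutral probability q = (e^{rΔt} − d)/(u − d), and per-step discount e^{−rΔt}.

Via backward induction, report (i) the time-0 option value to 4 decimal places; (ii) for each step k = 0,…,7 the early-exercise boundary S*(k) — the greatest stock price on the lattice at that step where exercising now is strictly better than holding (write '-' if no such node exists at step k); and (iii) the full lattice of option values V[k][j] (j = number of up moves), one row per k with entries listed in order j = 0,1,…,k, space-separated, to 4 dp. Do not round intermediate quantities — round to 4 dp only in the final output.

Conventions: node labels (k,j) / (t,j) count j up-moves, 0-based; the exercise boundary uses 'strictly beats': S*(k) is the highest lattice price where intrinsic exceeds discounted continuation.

price = 25.1655
boundary = - - - 77.0636 61.3179 77.0636 96.8526 77.0636
tree:
25.1655
35.6874 14.3673
49.0929 22.0447 6.3620
65.2164 32.8794 10.8032 1.6694
80.9621 47.3410 17.9840 3.2323 0.0000
93.4906 65.2164 29.1414 6.2583 0.0000 0.0000
103.4593 80.9621 45.4274 12.1175 0.0000 0.0000 0.0000
111.3911 93.4906 65.2164 23.4620 0.0000 0.0000 0.0000 0.0000
117.7024 103.4593 80.9621 45.4274 0.0000 0.0000 0.0000 0.0000 0.0000

Δt=0.22300  u=1.25679  d=0.79568  q=0.47575  discount=0.98517
step 8 (expiry): payoffs max(K−S,0) = 117.7024 103.4593 80.9621 45.4274 0.0000 0.0000 0.0000 0.0000 0.0000
step 7: (k=7,j=0): S=30.8889, K−S=111.3911, hold=109.2811 ⇒ V=111.3911 exercise | (k=7,j=1): S=48.7894, K−S=93.4906, hold=91.3806 ⇒ V=93.4906 exercise | (k=7,j=2): S=77.0636, K−S=65.2164, hold=63.1064 ⇒ V=65.2164 exercise | (k=7,j=3): S=121.7231, K−S=20.5569, hold=23.4620 ⇒ V=23.4620 continue | (k=7,j=4): S=192.2633, K−S=0.0000, hold=0.0000 ⇒ V=0.0000 continue | (k=7,j=5): S=303.6827, K−S=0.0000, hold=0.0000 ⇒ V=0.0000 continue | (k=7,j=6): S=479.6712, K−S=0.0000, hold=0.0000 ⇒ V=0.0000 continue | (k=7,j=7): S=757.6475, K−S=0.0000, hold=0.0000 ⇒ V=0.0000 continue  boundary S*=77.0636
step 6: (k=6,j=0): S=38.8207, K−S=103.4593, hold=101.3492 ⇒ V=103.4593 exercise | (k=6,j=1): S=61.3179, K−S=80.9621, hold=78.8521 ⇒ V=80.9621 exercise | (k=6,j=2): S=96.8526, K−S=45.4274, hold=44.6790 ⇒ V=45.4274 exercise | (k=6,j=3): S=152.9800, K−S=0.0000, hold=12.1175 ⇒ V=12.1175 continue | (k=6,j=4): S=241.6341, K−S=0.0000, hold=0.0000 ⇒ V=0.0000 continue | (k=6,j=5): S=381.6645, K−S=0.0000, hold=0.0000 ⇒ V=0.0000 continue | (k=6,j=6): S=602.8446, K−S=0.0000, hold=0.0000 ⇒ V=0.0000 continue  boundary S*=96.8526
step 5: (k=5,j=0): S=48.7894, K−S=93.4906, hold=91.3806 ⇒ V=93.4906 exercise | (k=5,j=1): S=77.0636, K−S=65.2164, hold=63.1064 ⇒ V=65.2164 exercise | (k=5,j=2): S=121.7231, K−S=20.5569, hold=29.1414 ⇒ V=29.1414 continue | (k=5,j=3): S=192.2633, K−S=0.0000, hold=6.2583 ⇒ V=6.2583 continue | (k=5,j=4): S=303.6827, K−S=0.0000, hold=0.0000 ⇒ V=0.0000 continue | (k=5,j=5): S=479.6712, K−S=0.0000, hold=0.0000 ⇒ V=0.0000 continue  boundary S*=77.0636
step 4: (k=4,j=0): S=61.3179, K−S=80.9621, hold=78.8521 ⇒ V=80.9621 exercise | (k=4,j=1): S=96.8526, K−S=45.4274, hold=47.3410 ⇒ V=47.3410 continue | (k=4,j=2): S=152.9800, K−S=0.0000, hold=17.9840 ⇒ V=17.9840 continue | (k=4,j=3): S=241.6341, K−S=0.0000, hold=3.2323 ⇒ V=3.2323 continue | (k=4,j=4): S=381.6645, K−S=0.0000, hold=0.0000 ⇒ V=0.0000 continue  boundary S*=61.3179
step 3: (k=3,j=0): S=77.0636, K−S=65.2164, hold=64.0033 ⇒ V=65.2164 exercise | (k=3,j=1): S=121.7231, K−S=20.5569, hold=32.8794 ⇒ V=32.8794 continue | (k=3,j=2): S=192.2633, K−S=0.0000, hold=10.8032 ⇒ V=10.8032 continue | (k=3,j=3): S=303.6827, K−S=0.0000, hold=1.6694 ⇒ V=1.6694 continue  boundary S*=77.0636
step 2: (k=2,j=0): S=96.8526, K−S=45.4274, hold=49.0929 ⇒ V=49.0929 continue | (k=2,j=1): S=152.9800, K−S=0.0000, hold=22.0447 ⇒ V=22.0447 continue | (k=2,j=2): S=241.6341, K−S=0.0000, hold=6.3620 ⇒ V=6.3620 continue  boundary S*=-
step 1: (k=1,j=0): S=121.7231, K−S=20.5569, hold=35.6874 ⇒ V=35.6874 continue | (k=1,j=1): S=192.2633, K−S=0.0000, hold=14.3673 ⇒ V=14.3673 continue  boundary S*=-
step 0: (k=0,j=0): S=152.9800, K−S=0.0000, hold=25.1655 ⇒ V=25.1655 continue  boundary S*=-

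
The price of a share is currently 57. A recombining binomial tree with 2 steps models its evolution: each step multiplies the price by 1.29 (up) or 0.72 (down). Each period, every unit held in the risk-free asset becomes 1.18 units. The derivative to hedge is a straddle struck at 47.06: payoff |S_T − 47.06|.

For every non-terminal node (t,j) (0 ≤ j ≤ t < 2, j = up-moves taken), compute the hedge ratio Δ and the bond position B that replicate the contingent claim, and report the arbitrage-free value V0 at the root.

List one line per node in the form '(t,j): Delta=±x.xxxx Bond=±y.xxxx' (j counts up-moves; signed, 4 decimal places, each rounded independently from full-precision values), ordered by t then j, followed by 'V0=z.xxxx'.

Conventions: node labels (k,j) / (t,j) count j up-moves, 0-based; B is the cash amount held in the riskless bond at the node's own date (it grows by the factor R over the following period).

Since d<R<u, set p* = (R−d)/(u−d) = 0.8070; price each node as the discounted p*-expectation of its children.
Terminal payoffs: V(2,0)=17.5112, V(2,1)=5.8816, V(2,2)=47.7937
Node (1,0) S=41.0400: V=(p*·5.8816+(1−p*)·17.5112)/1.18=6.8864; Δ=(5.8816−17.5112)/(52.9416−29.5488)=-0.4971; B=V−Δ·S=27.2892
Node (1,1) S=73.5300: V=(p*·47.7937+(1−p*)·5.8816)/1.18=33.6486; Δ=(47.7937−5.8816)/(94.8537−52.9416)=1.0000; B=V−Δ·S=-39.8814
Node (0,0) S=57.0000: V=(p*·33.6486+(1−p*)·6.8864)/1.18=24.1390; Δ=(33.6486−6.8864)/(73.5300−41.0400)=0.8237; B=V−Δ·S=-22.8124
Sanity check at the root: Δ(0,0)·S0 + B(0,0) reproduces V0 = 24.1390.

(0,0): Delta=0.8237 Bond=-22.8124
(1,0): Delta=-0.4971 Bond=27.2892
(1,1): Delta=1.0000 Bond=-39.8814
V0=24.1390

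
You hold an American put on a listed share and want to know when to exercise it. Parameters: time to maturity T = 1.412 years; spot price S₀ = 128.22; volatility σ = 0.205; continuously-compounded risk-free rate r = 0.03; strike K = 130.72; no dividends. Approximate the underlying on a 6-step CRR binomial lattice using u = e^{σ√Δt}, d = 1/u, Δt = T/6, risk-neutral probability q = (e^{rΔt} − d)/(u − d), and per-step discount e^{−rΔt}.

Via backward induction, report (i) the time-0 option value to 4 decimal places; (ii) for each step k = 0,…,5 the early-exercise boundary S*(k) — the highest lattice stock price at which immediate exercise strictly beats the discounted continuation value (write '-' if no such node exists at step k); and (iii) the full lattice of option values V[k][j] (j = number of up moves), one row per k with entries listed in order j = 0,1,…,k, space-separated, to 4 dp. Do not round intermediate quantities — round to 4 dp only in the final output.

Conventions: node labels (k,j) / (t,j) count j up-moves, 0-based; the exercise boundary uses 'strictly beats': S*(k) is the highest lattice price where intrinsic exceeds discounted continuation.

price = 11.5244
boundary = - - 105.0936 95.1452 105.0936 116.0823
tree:
11.5244
17.5257 5.9349
25.6264 10.0083 2.1147
35.5748 16.3690 4.0535 0.2867
44.5815 25.6264 7.7275 0.5901 0.0000
52.7357 35.5748 14.6377 1.2146 0.0000 0.0000
60.1179 44.5815 25.6264 2.5000 0.0000 0.0000 0.0000

Δt=0.23533  u=1.10456  d=0.90534  q=0.51072  discount=0.99296
step 6 (expiry): payoffs max(K−S,0) = 60.1179 44.5815 25.6264 2.5000 0.0000 0.0000 0.0000
step 5: (k=5,j=0): S=77.9843, K−S=52.7357, hold=51.8160 ⇒ V=52.7357 exercise | (k=5,j=1): S=95.1452, K−S=35.5748, hold=34.6552 ⇒ V=35.5748 exercise | (k=5,j=2): S=116.0823, K−S=14.6377, hold=13.7180 ⇒ V=14.6377 exercise | (k=5,j=3): S=141.6268, K−S=0.0000, hold=1.2146 ⇒ V=1.2146 continue | (k=5,j=4): S=172.7925, K−S=0.0000, hold=0.0000 ⇒ V=0.0000 continue | (k=5,j=5): S=210.8163, K−S=0.0000, hold=0.0000 ⇒ V=0.0000 continue  boundary S*=116.0823
step 4: (k=4,j=0): S=86.1385, K−S=44.5815, hold=43.6619 ⇒ V=44.5815 exercise | (k=4,j=1): S=105.0936, K−S=25.6264, hold=24.7067 ⇒ V=25.6264 exercise | (k=4,j=2): S=128.2200, K−S=2.5000, hold=7.7275 ⇒ V=7.7275 continue | (k=4,j=3): S=156.4354, K−S=0.0000, hold=0.5901 ⇒ V=0.5901 continue | (k=4,j=4): S=190.8598, K−S=0.0000, hold=0.0000 ⇒ V=0.0000 continue  boundary S*=105.0936
step 3: (k=3,j=0): S=95.1452, K−S=35.5748, hold=34.6552 ⇒ V=35.5748 exercise | (k=3,j=1): S=116.0823, K−S=14.6377, hold=16.3690 ⇒ V=16.3690 continue | (k=3,j=2): S=141.6268, K−S=0.0000, hold=4.0535 ⇒ V=4.0535 continue | (k=3,j=3): S=172.7925, K−S=0.0000, hold=0.2867 ⇒ V=0.2867 continue  boundary S*=95.1452
step 2: (k=2,j=0): S=105.0936, K−S=25.6264, hold=25.5848 ⇒ V=25.6264 exercise | (k=2,j=1): S=128.2200, K−S=2.5000, hold=10.0083 ⇒ V=10.0083 continue | (k=2,j=2): S=156.4354, K−S=0.0000, hold=2.1147 ⇒ V=2.1147 continue  boundary S*=105.0936
step 1: (k=1,j=0): S=116.0823, K−S=14.6377, hold=17.5257 ⇒ V=17.5257 continue | (k=1,j=1): S=141.6268, K−S=0.0000, hold=5.9349 ⇒ V=5.9349 continue  boundary S*=-
step 0: (k=0,j=0): S=128.2200, K−S=2.5000, hold=11.5244 ⇒ V=11.5244 continue  boundary S*=-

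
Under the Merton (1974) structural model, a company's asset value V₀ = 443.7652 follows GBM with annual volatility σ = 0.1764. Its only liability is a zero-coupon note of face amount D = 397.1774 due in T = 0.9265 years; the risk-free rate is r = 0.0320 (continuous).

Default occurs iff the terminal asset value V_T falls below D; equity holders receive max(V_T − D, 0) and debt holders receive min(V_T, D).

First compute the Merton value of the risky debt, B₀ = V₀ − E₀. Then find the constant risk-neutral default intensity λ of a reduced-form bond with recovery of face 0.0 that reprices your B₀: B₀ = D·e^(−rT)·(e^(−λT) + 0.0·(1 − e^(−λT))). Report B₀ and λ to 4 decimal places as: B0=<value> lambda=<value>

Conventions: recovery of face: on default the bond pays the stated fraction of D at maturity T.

B0=377.5556 lambda=0.0227

Apply the equity-as-call identities (strike 397.1774, horizon 0.9265 years):
d₁ = [ln(V₀/D) + (r + σ²/2)T] / (σ√T)
   = [ln(443.7652/397.1774) + (0.0320 + 0.5·0.1764²)·0.9265] / (0.1764·√0.9265)
   = [0.110913 + 0.044063] / 0.169794 = 0.912729
d₂ = d₁ − σ√T = 0.912729 − 0.169794 = 0.742935
N(d₁) = 0.819307,  N(d₂) = 0.771240,  e^(−rT) = 0.970787
E₀ = V₀·N(d₁) − D·e^(−rT)·N(d₂)
   = 443.7652·0.819307 − 397.1774·0.970787·0.771240 = 66.209632
B₀ = V₀ − E₀ = 443.7652 − 66.209632 = 377.555568
e^(−λT) = (B₀·e^(rT)/D − 0)/(1 − 0) = (377.5556·1.030092/397.1774 − 0)/1 = 0.97920213
λ = −ln(0.97920213)/0.9265 = 0.022685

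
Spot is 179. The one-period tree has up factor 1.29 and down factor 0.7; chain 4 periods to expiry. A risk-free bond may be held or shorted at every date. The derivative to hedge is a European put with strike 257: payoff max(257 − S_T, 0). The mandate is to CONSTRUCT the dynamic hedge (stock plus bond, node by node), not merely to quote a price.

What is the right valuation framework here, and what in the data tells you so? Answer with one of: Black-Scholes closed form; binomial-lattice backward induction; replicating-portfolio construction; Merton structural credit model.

Key observation: what is demanded is not a single number but the (Δ, B) position at each node of the 1.29/0.7 tree starting at 179; constructing those positions is the replicating-portfolio method.

framework: replicating-portfolio construction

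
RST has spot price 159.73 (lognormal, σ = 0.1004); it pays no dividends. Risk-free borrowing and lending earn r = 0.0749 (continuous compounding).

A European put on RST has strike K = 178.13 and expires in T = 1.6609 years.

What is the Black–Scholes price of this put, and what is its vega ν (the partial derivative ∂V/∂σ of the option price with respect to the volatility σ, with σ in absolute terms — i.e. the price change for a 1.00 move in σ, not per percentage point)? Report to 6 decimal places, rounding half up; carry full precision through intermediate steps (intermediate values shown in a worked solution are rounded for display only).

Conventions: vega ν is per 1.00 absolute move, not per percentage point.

σ√T = 0.1004·√1.6609 = 0.129391
d₁ = (ln(S/K) + (r+σ²/2)T) / (σ√T) = (ln(159.73/178.13) + (0.0749+0.1004²/2)·1.6609) / 0.129391 = (-0.109029 + 0.132772) / 0.129391 = 0.183503
d₂ = d₁ − σ√T = 0.183503 − 0.129391 = 0.054112
e^{−rT} = 0.883025
N(−d₁) = 0.427202,  N(−d₂) = 0.478423
Put price V = K·e^{−rT}·N(−d₂) − S·N(−d₁) = 75.252735 − 68.236908 = 7.015828
φ(d₁) = (1/√(2π))·e^{−d₁²/2} = 0.392282
ν = S·φ(d₁)·√T = 80.752542

price = 7.015828
ν = 80.752542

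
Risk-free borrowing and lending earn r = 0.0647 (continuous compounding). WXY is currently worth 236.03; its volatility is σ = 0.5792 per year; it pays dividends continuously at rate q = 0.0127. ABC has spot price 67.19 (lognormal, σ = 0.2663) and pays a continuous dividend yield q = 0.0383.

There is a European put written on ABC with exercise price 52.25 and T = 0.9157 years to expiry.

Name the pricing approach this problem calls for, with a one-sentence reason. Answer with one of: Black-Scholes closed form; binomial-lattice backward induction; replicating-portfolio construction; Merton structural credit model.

Key observation: everything needed for the exact continuous-time valuation of the European put on ABC (strike 52.25) is given, and no feature rules the closed form out.

framework: Black-Scholes closed form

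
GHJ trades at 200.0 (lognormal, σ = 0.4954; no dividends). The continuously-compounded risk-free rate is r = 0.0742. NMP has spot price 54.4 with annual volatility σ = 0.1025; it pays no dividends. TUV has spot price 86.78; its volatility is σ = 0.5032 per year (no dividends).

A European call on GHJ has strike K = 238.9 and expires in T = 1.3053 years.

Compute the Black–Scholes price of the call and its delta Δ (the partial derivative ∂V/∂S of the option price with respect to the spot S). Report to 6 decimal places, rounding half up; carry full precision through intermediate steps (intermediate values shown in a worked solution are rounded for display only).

σ√T = 0.4954·√1.3053 = 0.565993
d₁ = (ln(S/K) + (r+σ²/2)T) / (σ√T) = (ln(200.0/238.9) + (0.0742+0.4954²/2)·1.3053) / 0.565993 = (-0.177728 + 0.257027) / 0.565993 = 0.140107
d₂ = d₁ − σ√T = 0.140107 − 0.565993 = -0.425886
e^{−rT} = 0.907689
N(d₁) = 0.555712,  N(d₂) = 0.335095
Call price V = S·N(d₁) − K·e^{−rT}·N(d₂) = 111.142468 − 72.664429 = 38.478039
Δ = N(d₁) = 0.555712

price = 38.478039
Δ = 0.555712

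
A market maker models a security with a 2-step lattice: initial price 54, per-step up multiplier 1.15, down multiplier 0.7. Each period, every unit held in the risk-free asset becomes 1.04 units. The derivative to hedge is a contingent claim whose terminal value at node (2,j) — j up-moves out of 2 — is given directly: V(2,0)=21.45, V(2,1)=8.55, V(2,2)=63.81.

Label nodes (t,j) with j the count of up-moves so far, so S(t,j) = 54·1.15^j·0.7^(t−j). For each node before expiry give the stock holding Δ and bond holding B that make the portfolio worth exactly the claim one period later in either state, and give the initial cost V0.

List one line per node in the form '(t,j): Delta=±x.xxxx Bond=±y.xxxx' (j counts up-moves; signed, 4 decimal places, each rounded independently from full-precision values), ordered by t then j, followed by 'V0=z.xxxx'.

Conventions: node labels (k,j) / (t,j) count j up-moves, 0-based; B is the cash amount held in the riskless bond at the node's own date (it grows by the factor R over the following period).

Arbitrage-free pricing uses the up-move probability p* = (R−d)/(u−d) = 0.7556, discounting each step at R = 1.04.
Expiry values: V(2,0)=21.4500, V(2,1)=8.5500, V(2,2)=63.8100
  t=1,j=0: stock 37.8000 → up 43.4700 (V=8.5500), down 26.4600 (V=21.4500). Price 11.2532; hedge Δ=-0.7584, bond B=39.9199.
  t=1,j=1: stock 62.1000 → up 71.4150 (V=63.8100), down 43.4700 (V=8.5500). Price 48.3673; hedge Δ=1.9775, bond B=-74.4327.
  t=0,j=0: stock 54.0000 → up 62.1000 (V=48.3673), down 37.8000 (V=11.2532). Price 37.7836; hedge Δ=1.5273, bond B=-44.6922.
Sanity check at the root: Δ(0,0)·S0 + B(0,0) reproduces V0 = 37.7836.

(0,0): Delta=1.5273 Bond=-44.6922
(1,0): Delta=-0.7584 Bond=39.9199
(1,1): Delta=1.9775 Bond=-74.4327
V0=37.7836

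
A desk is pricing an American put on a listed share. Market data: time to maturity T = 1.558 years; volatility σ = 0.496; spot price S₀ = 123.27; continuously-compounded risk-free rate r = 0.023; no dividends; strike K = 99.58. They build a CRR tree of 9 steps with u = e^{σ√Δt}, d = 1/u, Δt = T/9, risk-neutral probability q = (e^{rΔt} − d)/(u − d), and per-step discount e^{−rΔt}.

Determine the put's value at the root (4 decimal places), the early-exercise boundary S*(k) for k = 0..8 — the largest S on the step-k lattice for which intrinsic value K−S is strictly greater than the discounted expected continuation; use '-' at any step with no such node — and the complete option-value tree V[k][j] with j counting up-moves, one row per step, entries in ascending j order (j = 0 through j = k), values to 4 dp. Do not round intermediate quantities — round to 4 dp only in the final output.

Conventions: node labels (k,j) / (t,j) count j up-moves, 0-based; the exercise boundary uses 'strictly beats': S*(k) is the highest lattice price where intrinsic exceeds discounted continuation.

price = 14.7971
boundary = - - - - - 43.9272 53.9956 66.3717 81.5845
tree:
14.7971
20.5457 8.1281
27.7657 12.1868 3.3995
36.3603 17.8443 5.6028 0.8237
45.9157 25.3776 9.0914 1.5263 0.0000
55.6528 34.8013 14.4548 2.8283 0.0000 0.0000
63.8438 45.5844 22.3532 5.2409 0.0000 0.0000 0.0000
70.5074 55.6528 33.2083 9.7114 0.0000 0.0000 0.0000 0.0000
75.9285 63.8438 45.5844 17.9955 0.0000 0.0000 0.0000 0.0000 0.0000
80.3387 70.5074 55.6528 33.2083 0.0000 0.0000 0.0000 0.0000 0.0000 0.0000

params: Δt=0.17311 u=1.22921 d=0.81353 q=0.45819 e^(-rΔt)=0.99603
t_9 payoffs: 80.3387 70.5074 55.6528 33.2083 0.0000 0.0000 0.0000 0.0000 0.0000 0.0000
t_8: node(8,0) S=23.6515 payoff=75.9285 vs cont=75.5328 → 75.9285 [stop]  node(8,1) S=35.7362 payoff=63.8438 vs cont=63.4481 → 63.8438 [stop]  node(8,2) S=53.9956 payoff=45.5844 vs cont=45.1888 → 45.5844 [stop]  node(8,3) S=81.5845 payoff=17.9955 vs cont=17.9212 → 17.9955 [stop]  node(8,4) S=123.2700 payoff=0.0000 vs cont=0.0000 → 0.0000 [wait]  node(8,5) S=186.2546 payoff=0.0000 vs cont=0.0000 → 0.0000 [wait]  node(8,6) S=281.4212 payoff=0.0000 vs cont=0.0000 → 0.0000 [wait]  node(8,7) S=425.2130 payoff=0.0000 vs cont=0.0000 → 0.0000 [wait]  node(8,8) S=642.4750 payoff=0.0000 vs cont=0.0000 → 0.0000 [wait]  ⇒ S*(8)=81.5845
t_7: node(7,0) S=29.0726 payoff=70.5074 vs cont=70.1117 → 70.5074 [stop]  node(7,1) S=43.9272 payoff=55.6528 vs cont=55.2571 → 55.6528 [stop]  node(7,2) S=66.3717 payoff=33.2083 vs cont=32.8126 → 33.2083 [stop]  node(7,3) S=100.2842 payoff=0.0000 vs cont=9.7114 → 9.7114 [wait]  node(7,4) S=151.5243 payoff=0.0000 vs cont=0.0000 → 0.0000 [wait]  node(7,5) S=228.9454 payoff=0.0000 vs cont=0.0000 → 0.0000 [wait]  node(7,6) S=345.9248 payoff=0.0000 vs cont=0.0000 → 0.0000 [wait]  node(7,7) S=522.6746 payoff=0.0000 vs cont=0.0000 → 0.0000 [wait]  ⇒ S*(7)=66.3717
t_6: node(6,0) S=35.7362 payoff=63.8438 vs cont=63.4481 → 63.8438 [stop]  node(6,1) S=53.9956 payoff=45.5844 vs cont=45.1888 → 45.5844 [stop]  node(6,2) S=81.5845 payoff=17.9955 vs cont=22.3532 → 22.3532 [wait]  node(6,3) S=123.2700 payoff=0.0000 vs cont=5.2409 → 5.2409 [wait]  node(6,4) S=186.2546 payoff=0.0000 vs cont=0.0000 → 0.0000 [wait]  node(6,5) S=281.4212 payoff=0.0000 vs cont=0.0000 → 0.0000 [wait]  node(6,6) S=425.2130 payoff=0.0000 vs cont=0.0000 → 0.0000 [wait]  ⇒ S*(6)=53.9956
t_5: node(5,0) S=43.9272 payoff=55.6528 vs cont=55.2571 → 55.6528 [stop]  node(5,1) S=66.3717 payoff=33.2083 vs cont=34.8013 → 34.8013 [wait]  node(5,2) S=100.2842 payoff=0.0000 vs cont=14.4548 → 14.4548 [wait]  node(5,3) S=151.5243 payoff=0.0000 vs cont=2.8283 → 2.8283 [wait]  node(5,4) S=228.9454 payoff=0.0000 vs cont=0.0000 → 0.0000 [wait]  node(5,5) S=345.9248 payoff=0.0000 vs cont=0.0000 → 0.0000 [wait]  ⇒ S*(5)=43.9272
t_4: node(4,0) S=53.9956 payoff=45.5844 vs cont=45.9157 → 45.9157 [wait]  node(4,1) S=81.5845 payoff=17.9955 vs cont=25.3776 → 25.3776 [wait]  node(4,2) S=123.2700 payoff=0.0000 vs cont=9.0914 → 9.0914 [wait]  node(4,3) S=186.2546 payoff=0.0000 vs cont=1.5263 → 1.5263 [wait]  node(4,4) S=281.4212 payoff=0.0000 vs cont=0.0000 → 0.0000 [wait]  ⇒ S*(4)=-
t_3: node(3,0) S=66.3717 payoff=33.2083 vs cont=36.3603 → 36.3603 [wait]  node(3,1) S=100.2842 payoff=0.0000 vs cont=17.8443 → 17.8443 [wait]  node(3,2) S=151.5243 payoff=0.0000 vs cont=5.6028 → 5.6028 [wait]  node(3,3) S=228.9454 payoff=0.0000 vs cont=0.8237 → 0.8237 [wait]  ⇒ S*(3)=-
t_2: node(2,0) S=81.5845 payoff=17.9955 vs cont=27.7657 → 27.7657 [wait]  node(2,1) S=123.2700 payoff=0.0000 vs cont=12.1868 → 12.1868 [wait]  node(2,2) S=186.2546 payoff=0.0000 vs cont=3.3995 → 3.3995 [wait]  ⇒ S*(2)=-
t_1: node(1,0) S=100.2842 payoff=0.0000 vs cont=20.5457 → 20.5457 [wait]  node(1,1) S=151.5243 payoff=0.0000 vs cont=8.1281 → 8.1281 [wait]  ⇒ S*(1)=-
t_0: node(0,0) S=123.2700 payoff=0.0000 vs cont=14.7971 → 14.7971 [wait]  ⇒ S*(0)=-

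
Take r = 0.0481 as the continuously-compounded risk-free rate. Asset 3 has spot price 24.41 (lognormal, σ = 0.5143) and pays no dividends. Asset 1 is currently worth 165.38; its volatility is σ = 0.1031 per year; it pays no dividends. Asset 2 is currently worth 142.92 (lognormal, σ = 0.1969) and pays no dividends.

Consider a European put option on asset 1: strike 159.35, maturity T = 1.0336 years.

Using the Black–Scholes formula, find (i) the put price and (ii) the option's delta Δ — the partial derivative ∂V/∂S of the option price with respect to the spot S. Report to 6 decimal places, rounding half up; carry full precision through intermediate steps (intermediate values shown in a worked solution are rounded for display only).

σ√T = 0.1031·√1.0336 = 0.104818
d₁ = (ln(S/K) + (r+σ²/2)T) / (σ√T) = (ln(165.38/159.35) + (0.0481+0.1031²/2)·1.0336) / 0.104818 = (0.037143 + 0.055210) / 0.104818 = 0.881075
d₂ = d₁ − σ√T = 0.881075 − 0.104818 = 0.776258
e^{−rT} = 0.951499
N(−d₁) = 0.189139,  N(−d₂) = 0.218798
Put price V = K·e^{−rT}·N(−d₂) − S·N(−d₁) = 33.174535 − 31.279726 = 1.894809
Δ = −N(−d₁) = -0.189139

price = 1.894809
Δ = -0.189139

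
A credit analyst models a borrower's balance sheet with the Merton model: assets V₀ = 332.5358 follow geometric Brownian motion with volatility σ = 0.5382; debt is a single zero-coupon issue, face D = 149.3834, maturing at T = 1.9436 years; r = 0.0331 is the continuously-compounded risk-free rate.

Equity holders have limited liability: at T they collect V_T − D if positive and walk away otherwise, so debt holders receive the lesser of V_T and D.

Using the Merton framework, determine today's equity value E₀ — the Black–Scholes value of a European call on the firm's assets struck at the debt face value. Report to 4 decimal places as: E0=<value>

E0=202.0147

With assets at 332.5358 and a single debt payment of 149.3834 at 1.9436 years:
d₁ = [ln(V₀/D) + (r + σ²/2)T] / (σ√T)
   = [ln(332.5358/149.3834) + (0.0331 + 0.5·0.5382²)·1.9436] / (0.5382·√1.9436)
   = [0.800231 + 0.345824] / 0.750321 = 1.527420
d₂ = d₁ − σ√T = 1.527420 − 0.750321 = 0.777099
N(d₁) = 0.936672,  N(d₂) = 0.781450,  e^(−rT) = 0.937693
E₀ = V₀·N(d₁) − D·e^(−rT)·N(d₂)
   = 332.5358·0.936672 − 149.3834·0.937693·0.781450 = 202.014744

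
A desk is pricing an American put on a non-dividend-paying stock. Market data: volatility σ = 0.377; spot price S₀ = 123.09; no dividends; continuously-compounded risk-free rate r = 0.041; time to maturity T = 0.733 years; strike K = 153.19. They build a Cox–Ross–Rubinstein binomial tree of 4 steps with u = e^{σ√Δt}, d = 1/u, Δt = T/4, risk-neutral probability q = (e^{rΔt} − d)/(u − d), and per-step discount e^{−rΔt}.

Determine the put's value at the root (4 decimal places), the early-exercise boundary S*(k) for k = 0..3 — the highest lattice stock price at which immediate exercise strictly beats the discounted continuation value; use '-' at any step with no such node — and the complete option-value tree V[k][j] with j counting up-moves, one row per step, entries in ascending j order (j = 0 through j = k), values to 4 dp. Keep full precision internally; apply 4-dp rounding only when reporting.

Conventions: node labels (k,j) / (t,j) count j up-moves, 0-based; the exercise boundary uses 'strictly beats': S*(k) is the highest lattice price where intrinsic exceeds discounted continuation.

Δt=0.18325  u=1.17514  d=0.85096  q=0.48301  discount=0.99251
step 4 (expiry): payoffs max(K−S,0) = 88.6442 64.0556 30.1000 0.0000 0.0000
step 3: (k=3,j=0): S=75.8502, K−S=77.3398, hold=76.1931 ⇒ V=77.3398 exercise | (k=3,j=1): S=104.7452, K−S=48.4448, hold=47.2982 ⇒ V=48.4448 exercise | (k=3,j=2): S=144.6477, K−S=8.5423, hold=15.4451 ⇒ V=15.4451 continue | (k=3,j=3): S=199.7509, K−S=0.0000, hold=0.0000 ⇒ V=0.0000 continue  boundary S*=104.7452
step 2: (k=2,j=0): S=89.1344, K−S=64.0556, hold=62.9089 ⇒ V=64.0556 exercise | (k=2,j=1): S=123.0900, K−S=30.1000, hold=32.2625 ⇒ V=32.2625 continue | (k=2,j=2): S=169.9809, K−S=0.0000, hold=7.9253 ⇒ V=7.9253 continue  boundary S*=89.1344
step 1: (k=1,j=0): S=104.7452, K−S=48.4448, hold=48.3348 ⇒ V=48.4448 exercise | (k=1,j=1): S=144.6477, K−S=8.5423, hold=20.3540 ⇒ V=20.3540 continue  boundary S*=104.7452
step 0: (k=0,j=0): S=123.0900, K−S=30.1000, hold=34.6157 ⇒ V=34.6157 continue  boundary S*=-

price = 34.6157
boundary = - 104.7452 89.1344 104.7452
tree:
34.6157
48.4448 20.3540
64.0556 32.2625 7.9253
77.3398 48.4448 15.4451 0.0000
88.6442 64.0556 30.1000 0.0000 0.0000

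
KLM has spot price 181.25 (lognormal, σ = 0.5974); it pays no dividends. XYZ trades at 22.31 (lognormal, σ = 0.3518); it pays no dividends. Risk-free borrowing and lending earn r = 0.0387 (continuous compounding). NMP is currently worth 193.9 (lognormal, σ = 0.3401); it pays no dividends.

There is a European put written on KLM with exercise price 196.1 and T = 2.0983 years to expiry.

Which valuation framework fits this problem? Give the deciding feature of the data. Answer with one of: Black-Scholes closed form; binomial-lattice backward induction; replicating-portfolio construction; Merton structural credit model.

framework: Black-Scholes closed form

Key observation: the strike-196.1 put on KLM is European-exercise on a continuously-modelled lognormal underlying, so its value is a single closed-form evaluation.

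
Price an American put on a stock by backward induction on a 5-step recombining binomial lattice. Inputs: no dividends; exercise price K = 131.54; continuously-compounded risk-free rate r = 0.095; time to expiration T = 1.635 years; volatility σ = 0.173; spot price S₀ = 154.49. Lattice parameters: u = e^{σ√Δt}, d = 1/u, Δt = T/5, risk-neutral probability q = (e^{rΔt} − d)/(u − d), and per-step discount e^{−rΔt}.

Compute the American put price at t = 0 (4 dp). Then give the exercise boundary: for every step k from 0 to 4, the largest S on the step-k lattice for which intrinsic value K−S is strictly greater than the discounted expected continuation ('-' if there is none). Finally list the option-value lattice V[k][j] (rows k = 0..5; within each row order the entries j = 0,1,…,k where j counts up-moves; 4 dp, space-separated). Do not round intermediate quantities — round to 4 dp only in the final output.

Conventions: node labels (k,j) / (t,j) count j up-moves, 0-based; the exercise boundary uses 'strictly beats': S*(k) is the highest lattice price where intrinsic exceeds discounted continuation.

price = 1.2302
boundary = - - - 114.8176 104.0027
tree:
1.2302
3.0144 0.2636
7.2164 0.7438 0.0000
16.7224 2.0994 0.0000 0.0000
27.5373 5.9251 0.0000 0.0000 0.0000
37.3336 16.7224 0.0000 0.0000 0.0000 0.0000

Δt=0.32700  u=1.10399  d=0.90581  q=0.63450  discount=0.96941
step 5 (expiry): payoffs max(K−S,0) = 37.3336 16.7224 0.0000 0.0000 0.0000 0.0000
step 4: (k=4,j=0): S=104.0027, K−S=27.5373, hold=23.5138 ⇒ V=27.5373 exercise | (k=4,j=1): S=126.7571, K−S=4.7829, hold=5.9251 ⇒ V=5.9251 continue | (k=4,j=2): S=154.4900, K−S=0.0000, hold=0.0000 ⇒ V=0.0000 continue | (k=4,j=3): S=188.2904, K−S=0.0000, hold=0.0000 ⇒ V=0.0000 continue | (k=4,j=4): S=229.4860, K−S=0.0000, hold=0.0000 ⇒ V=0.0000 continue  boundary S*=104.0027
step 3: (k=3,j=0): S=114.8176, K−S=16.7224, hold=13.4015 ⇒ V=16.7224 exercise | (k=3,j=1): S=139.9382, K−S=0.0000, hold=2.0994 ⇒ V=2.0994 continue | (k=3,j=2): S=170.5550, K−S=0.0000, hold=0.0000 ⇒ V=0.0000 continue | (k=3,j=3): S=207.8702, K−S=0.0000, hold=0.0000 ⇒ V=0.0000 continue  boundary S*=114.8176
step 2: (k=2,j=0): S=126.7571, K−S=4.7829, hold=7.2164 ⇒ V=7.2164 continue | (k=2,j=1): S=154.4900, K−S=0.0000, hold=0.7438 ⇒ V=0.7438 continue | (k=2,j=2): S=188.2904, K−S=0.0000, hold=0.0000 ⇒ V=0.0000 continue  boundary S*=-
step 1: (k=1,j=0): S=139.9382, K−S=0.0000, hold=3.0144 ⇒ V=3.0144 continue | (k=1,j=1): S=170.5550, K−S=0.0000, hold=0.2636 ⇒ V=0.2636 continue  boundary S*=-
step 0: (k=0,j=0): S=154.4900, K−S=0.0000, hold=1.2302 ⇒ V=1.2302 continue  boundary S*=-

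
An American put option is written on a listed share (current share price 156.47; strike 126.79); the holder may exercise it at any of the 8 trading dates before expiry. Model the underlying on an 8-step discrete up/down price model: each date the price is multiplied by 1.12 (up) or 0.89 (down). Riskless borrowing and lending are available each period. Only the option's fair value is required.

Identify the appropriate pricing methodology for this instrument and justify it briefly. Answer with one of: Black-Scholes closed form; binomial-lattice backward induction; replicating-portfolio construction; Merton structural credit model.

framework: binomial-lattice backward induction

Key observation: the put (strike 126.79 on spot 156.47) is American-style on a 8-step discrete price model, so the early-exercise decision at every node requires stepwise backward valuation — a closed form cannot price the exercise right.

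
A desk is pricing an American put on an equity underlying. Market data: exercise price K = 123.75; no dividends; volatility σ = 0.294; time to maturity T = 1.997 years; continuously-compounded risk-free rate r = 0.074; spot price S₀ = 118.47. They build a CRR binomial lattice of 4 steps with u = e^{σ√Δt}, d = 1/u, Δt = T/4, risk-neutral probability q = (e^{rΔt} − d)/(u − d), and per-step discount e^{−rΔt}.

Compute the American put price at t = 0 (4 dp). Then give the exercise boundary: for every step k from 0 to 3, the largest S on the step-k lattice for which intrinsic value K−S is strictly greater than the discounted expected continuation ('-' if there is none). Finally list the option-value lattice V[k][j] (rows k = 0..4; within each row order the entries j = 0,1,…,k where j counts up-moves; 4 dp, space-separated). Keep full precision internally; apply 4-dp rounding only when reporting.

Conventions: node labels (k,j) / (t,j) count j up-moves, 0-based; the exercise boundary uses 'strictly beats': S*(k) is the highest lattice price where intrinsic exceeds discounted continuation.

price = 15.6283
boundary = - 96.2478 78.1940 96.2478
tree:
15.6283
27.5022 6.5325
45.5560 13.4589 1.0459
60.2233 27.5022 2.3499 0.0000
72.1395 45.5560 5.2800 0.0000 0.0000

params: Δt=0.49925 u=1.23088 d=0.81242 q=0.53819 e^(-rΔt)=0.96373
t_4 payoffs: 72.1395 45.5560 5.2800 0.0000 0.0000
t_3: node(3,0) S=63.5267 payoff=60.2233 vs cont=55.7349 → 60.2233 [stop]  node(3,1) S=96.2478 payoff=27.5022 vs cont=23.0137 → 27.5022 [stop]  node(3,2) S=145.8229 payoff=0.0000 vs cont=2.3499 → 2.3499 [wait]  node(3,3) S=220.9331 payoff=0.0000 vs cont=0.0000 → 0.0000 [wait]  ⇒ S*(3)=96.2478
t_2: node(2,0) S=78.1940 payoff=45.5560 vs cont=41.0675 → 45.5560 [stop]  node(2,1) S=118.4700 payoff=5.2800 vs cont=13.4589 → 13.4589 [wait]  node(2,2) S=179.4913 payoff=0.0000 vs cont=1.0459 → 1.0459 [wait]  ⇒ S*(2)=78.1940
t_1: node(1,0) S=96.2478 payoff=27.5022 vs cont=27.2559 → 27.5022 [stop]  node(1,1) S=145.8229 payoff=0.0000 vs cont=6.5325 → 6.5325 [wait]  ⇒ S*(1)=96.2478
t_0: node(0,0) S=118.4700 payoff=5.2800 vs cont=15.6283 → 15.6283 [wait]  ⇒ S*(0)=-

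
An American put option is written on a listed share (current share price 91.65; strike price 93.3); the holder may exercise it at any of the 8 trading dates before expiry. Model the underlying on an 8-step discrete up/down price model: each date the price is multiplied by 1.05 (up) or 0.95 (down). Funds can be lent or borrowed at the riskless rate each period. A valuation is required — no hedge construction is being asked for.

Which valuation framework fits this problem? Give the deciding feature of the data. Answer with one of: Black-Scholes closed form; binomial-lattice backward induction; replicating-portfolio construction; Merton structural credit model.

framework: binomial-lattice backward induction

Key observation: an American put (K = 93.3, S₀ = 91.65) on a 8-date tree has no closed form — the optimal stopping decision is embedded and must be resolved recursively from expiry.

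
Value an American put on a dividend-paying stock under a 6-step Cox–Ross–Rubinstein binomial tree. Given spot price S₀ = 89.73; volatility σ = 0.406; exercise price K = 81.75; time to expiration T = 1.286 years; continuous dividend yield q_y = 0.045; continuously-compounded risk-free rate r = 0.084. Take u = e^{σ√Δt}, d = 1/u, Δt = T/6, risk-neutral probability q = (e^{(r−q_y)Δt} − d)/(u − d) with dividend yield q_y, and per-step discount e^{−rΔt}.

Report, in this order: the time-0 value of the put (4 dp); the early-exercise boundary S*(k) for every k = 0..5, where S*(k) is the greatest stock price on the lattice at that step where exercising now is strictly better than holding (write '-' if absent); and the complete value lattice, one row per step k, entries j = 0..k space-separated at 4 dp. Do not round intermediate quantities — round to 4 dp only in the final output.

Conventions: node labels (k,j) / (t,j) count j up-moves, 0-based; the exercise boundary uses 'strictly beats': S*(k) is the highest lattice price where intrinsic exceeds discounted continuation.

price = 10.0157
boundary = - - - 51.0557 42.3071 51.0557
tree:
10.0157
15.0742 4.8154
21.9524 8.0586 1.4197
30.6943 13.1426 2.7552 0.0000
39.4429 20.6608 5.3468 0.0000 0.0000
46.6924 30.6943 10.3762 0.0000 0.0000 0.0000
52.6996 39.4429 20.1365 0.0000 0.0000 0.0000 0.0000

params: Δt=0.21433 u=1.20679 d=0.82865 q=0.47535 e^(-rΔt)=0.98216
t_6 payoffs: 52.6996 39.4429 20.1365 0.0000 0.0000 0.0000 0.0000
t_5: node(5,0) S=35.0576 payoff=46.6924 vs cont=45.5702 → 46.6924 [stop]  node(5,1) S=51.0557 payoff=30.6943 vs cont=29.7257 → 30.6943 [stop]  node(5,2) S=74.3544 payoff=7.3956 vs cont=10.3762 → 10.3762 [wait]  node(5,3) S=108.2851 payoff=0.0000 vs cont=0.0000 → 0.0000 [wait]  node(5,4) S=157.6996 payoff=0.0000 vs cont=0.0000 → 0.0000 [wait]  node(5,5) S=229.6639 payoff=0.0000 vs cont=0.0000 → 0.0000 [wait]  ⇒ S*(5)=51.0557
t_4: node(4,0) S=42.3071 payoff=39.4429 vs cont=38.3903 → 39.4429 [stop]  node(4,1) S=61.6135 payoff=20.1365 vs cont=20.6608 → 20.6608 [wait]  node(4,2) S=89.7300 payoff=0.0000 vs cont=5.3468 → 5.3468 [wait]  node(4,3) S=130.6772 payoff=0.0000 vs cont=0.0000 → 0.0000 [wait]  node(4,4) S=190.3101 payoff=0.0000 vs cont=0.0000 → 0.0000 [wait]  ⇒ S*(4)=42.3071
t_3: node(3,0) S=51.0557 payoff=30.6943 vs cont=29.9704 → 30.6943 [stop]  node(3,1) S=74.3544 payoff=7.3956 vs cont=13.1426 → 13.1426 [wait]  node(3,2) S=108.2851 payoff=0.0000 vs cont=2.7552 → 2.7552 [wait]  node(3,3) S=157.6996 payoff=0.0000 vs cont=0.0000 → 0.0000 [wait]  ⇒ S*(3)=51.0557
t_2: node(2,0) S=61.6135 payoff=20.1365 vs cont=21.9524 → 21.9524 [wait]  node(2,1) S=89.7300 payoff=0.0000 vs cont=8.0586 → 8.0586 [wait]  node(2,2) S=130.6772 payoff=0.0000 vs cont=1.4197 → 1.4197 [wait]  ⇒ S*(2)=-
t_1: node(1,0) S=74.3544 payoff=7.3956 vs cont=15.0742 → 15.0742 [wait]  node(1,1) S=108.2851 payoff=0.0000 vs cont=4.8154 → 4.8154 [wait]  ⇒ S*(1)=-
t_0: node(0,0) S=89.7300 payoff=0.0000 vs cont=10.0157 → 10.0157 [wait]  ⇒ S*(0)=-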